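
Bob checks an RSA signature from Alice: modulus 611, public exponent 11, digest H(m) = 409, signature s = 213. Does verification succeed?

fails

s^11 mod 611 = 216
216 ≠ 409, so verification fails.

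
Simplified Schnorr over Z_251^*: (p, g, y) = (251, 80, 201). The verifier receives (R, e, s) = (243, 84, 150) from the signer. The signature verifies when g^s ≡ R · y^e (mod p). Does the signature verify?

g^s mod p:
80^2 = 6400 ≡ 125
80^4 ≡ 125^2 = 15625 ≡ 63
80^8 ≡ 63^2 = 3969 ≡ 204
80^16 ≡ 204^2 = 41616 ≡ 201
80^32 ≡ 201^2 = 40401 ≡ 241
80^64 ≡ 241^2 = 58081 ≡ 100
80^128 ≡ 100^2 = 10000 ≡ 211
150 = 128 + 16 + 4 + 2, so 80^150 ≡ 211·201·63·125 ≡ 1 (mod 251)
R · y^e mod p:
201^2 = 40401 ≡ 241
201^4 ≡ 241^2 = 58081 ≡ 100
201^8 ≡ 100^2 = 10000 ≡ 211
201^16 ≡ 211^2 = 44521 ≡ 94
201^32 ≡ 94^2 = 8836 ≡ 51
201^64 ≡ 51^2 = 2601 ≡ 91
84 = 64 + 16 + 4, so 201^84 ≡ 91·94·100 ≡ 243 (mod 251)
243·243 = 59049 ≡ 64 (mod 251)
1 ≠ 64; the check fails.

does not verify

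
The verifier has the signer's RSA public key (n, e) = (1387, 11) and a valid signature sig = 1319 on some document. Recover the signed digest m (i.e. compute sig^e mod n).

Squares mod 1387: sig^1≡1319, sig^2≡463, sig^4≡771, sig^8≡805
11 = 8 + 2 + 1, so sig^11 ≡ 805·463·1319 ≡ 31 (mod 1387)

31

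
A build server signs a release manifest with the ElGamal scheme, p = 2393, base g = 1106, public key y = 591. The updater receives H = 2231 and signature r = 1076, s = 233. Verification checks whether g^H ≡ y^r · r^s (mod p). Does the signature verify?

verifies

Left side g^H mod p:
Squares mod 2393: 1106^1≡1106, 1106^2≡413, 1106^4≡666, 1106^8≡851, 1106^16≡1515, 1106^32≡338, 1106^64≡1773, 1106^128≡1520, 1106^256≡1155, 1106^512≡1124, 1106^1024≡2265, 1106^2048≡2026
2231 = 2048 + 128 + 32 + 16 + 4 + 2 + 1, so 1106^2231 ≡ 2026·1520·338·1515·666·413·1106 ≡ 2302 (mod 2393)
Right side y^r · r^s mod p:
Squares mod 2393: 591^1≡591, 591^2≡2296, 591^4≡2230, 591^8≡246, 591^16≡691, 591^32≡1274, 591^64≡622, 591^128≡1611, 591^256≡1309, 591^512≡93, 591^1024≡1470
1076 = 1024 + 32 + 16 + 4, so 591^1076 ≡ 1470·1274·691·2230 ≡ 1359 (mod 2393)
Squares mod 2393: 1076^1≡1076, 1076^2≡1957, 1076^4≡1049, 1076^8≡2014, 1076^16≡61, 1076^32≡1328, 1076^64≡2336, 1076^128≡856
233 = 128 + 64 + 32 + 8 + 1, so 1076^233 ≡ 856·2336·1328·2014·1076 ≡ 2201 (mod 2393)
1359·2201 = 2991159 ≡ 2302 (mod 2393)
2302 ≡ 2302 (mod 2393), so the signature is genuine.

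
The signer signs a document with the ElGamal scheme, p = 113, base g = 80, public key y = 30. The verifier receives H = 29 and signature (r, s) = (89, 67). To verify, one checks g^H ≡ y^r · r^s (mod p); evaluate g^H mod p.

70

80^2 = 6400 ≡ 72
80^4 ≡ 72^2 = 5184 ≡ 99
80^8 ≡ 99^2 = 9801 ≡ 83
80^16 ≡ 83^2 = 6889 ≡ 109
29 = 16 + 8 + 4 + 1, so 80^29 ≡ 109·83·99·80 ≡ 70 (mod 113)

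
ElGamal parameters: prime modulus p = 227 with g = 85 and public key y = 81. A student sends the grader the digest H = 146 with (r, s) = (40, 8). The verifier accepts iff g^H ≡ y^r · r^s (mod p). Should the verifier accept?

Left side g^H mod p:
85^2 = 7225 ≡ 188
85^4 ≡ 188^2 = 35344 ≡ 159
85^8 ≡ 159^2 = 25281 ≡ 84
85^16 ≡ 84^2 = 7056 ≡ 19
85^32 ≡ 19^2 = 361 ≡ 134
85^64 ≡ 134^2 = 17956 ≡ 23
85^128 ≡ 23^2 = 529 ≡ 75
146 = 128 + 16 + 2, so 85^146 ≡ 75·19·188 ≡ 40 (mod 227)
Right side y^r · r^s mod p:
81^2 = 6561 ≡ 205
81^4 ≡ 205^2 = 42025 ≡ 30
81^8 ≡ 30^2 = 900 ≡ 219
81^16 ≡ 219^2 = 47961 ≡ 64
81^32 ≡ 64^2 = 4096 ≡ 10
40 = 32 + 8, so 81^40 ≡ 10·219 ≡ 147 (mod 227)
40^2 = 1600 ≡ 11
40^4 ≡ 11^2 = 121
40^8 ≡ 121^2 = 14641 ≡ 113
147·113 = 16611 ≡ 40 (mod 227)
40 ≡ 40 (mod 227), so the signature is genuine.

accept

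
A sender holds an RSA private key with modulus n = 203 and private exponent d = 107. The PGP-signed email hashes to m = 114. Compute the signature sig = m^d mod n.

193

Squares mod 203: m^1≡114, m^2≡4, m^4≡16, m^8≡53, m^16≡170, m^32≡74, m^64≡198
107 = 64 + 32 + 8 + 2 + 1, so m^107 ≡ 198·74·53·4·114 ≡ 193 (mod 203)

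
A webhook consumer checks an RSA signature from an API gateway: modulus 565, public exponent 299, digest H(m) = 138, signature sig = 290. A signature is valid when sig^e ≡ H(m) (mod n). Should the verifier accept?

sig^299 mod 565 = 230
230 ≠ 138, so verification fails.

reject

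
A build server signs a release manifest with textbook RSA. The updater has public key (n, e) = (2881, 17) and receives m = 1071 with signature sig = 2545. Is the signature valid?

valid

sig^2 ≡ 2545^2 = 6477025 ≡ 537
sig^4 ≡ 537^2 = 288369 ≡ 269
sig^8 ≡ 269^2 = 72361 ≡ 336
sig^16 ≡ 336^2 = 112896 ≡ 537
17 = 16 + 1, so sig^17 ≡ 537·2545 ≡ 1071 (mod 2881)
sig^17 mod 2881 = 1071 matches m.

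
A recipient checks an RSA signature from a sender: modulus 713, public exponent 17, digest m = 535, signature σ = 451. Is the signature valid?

σ^17 mod 713 = 641
The recovered value 641 does not match the digest 535.

invalid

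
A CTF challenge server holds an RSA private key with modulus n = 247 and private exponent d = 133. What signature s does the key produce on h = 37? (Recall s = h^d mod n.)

h^2 ≡ 37^2 = 1369 ≡ 134
h^4 ≡ 134^2 = 17956 ≡ 172
h^8 ≡ 172^2 = 29584 ≡ 191
h^16 ≡ 191^2 = 36481 ≡ 172
h^32 ≡ 172^2 = 29584 ≡ 191
h^64 ≡ 191^2 = 36481 ≡ 172
h^128 ≡ 172^2 = 29584 ≡ 191
133 = 128 + 4 + 1, so h^133 ≡ 191·172·37 ≡ 37 (mod 247)

37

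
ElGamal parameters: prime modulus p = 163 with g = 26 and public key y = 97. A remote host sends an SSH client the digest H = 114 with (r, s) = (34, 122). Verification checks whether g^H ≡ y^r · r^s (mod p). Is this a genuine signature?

forged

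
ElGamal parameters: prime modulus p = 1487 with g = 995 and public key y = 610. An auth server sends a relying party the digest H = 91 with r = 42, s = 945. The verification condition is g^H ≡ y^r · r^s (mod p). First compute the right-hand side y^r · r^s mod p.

34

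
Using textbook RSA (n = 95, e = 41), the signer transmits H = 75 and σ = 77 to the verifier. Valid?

no

σ^2 ≡ 77^2 = 5929 ≡ 39
σ^4 ≡ 39^2 = 1521 ≡ 1
σ^8 ≡ 1^2 = 1
σ^16 ≡ 1^2 = 1
σ^32 ≡ 1^2 = 1
41 = 32 + 8 + 1, so σ^41 ≡ 1·1·77 ≡ 77 (mod 95)
σ^41 mod 95 = 77, but H = 75.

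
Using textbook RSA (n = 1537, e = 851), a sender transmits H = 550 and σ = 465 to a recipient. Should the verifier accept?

reject

σ^851 mod 1537 = 987
σ^851 mod 1537 = 987, but H = 550.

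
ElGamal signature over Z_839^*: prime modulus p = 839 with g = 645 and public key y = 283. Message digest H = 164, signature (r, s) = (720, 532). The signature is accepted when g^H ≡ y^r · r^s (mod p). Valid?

Left side g^H mod p:
Squares mod 839: 645^1≡645, 645^2≡720, 645^4≡737, 645^8≡336, 645^16≡470, 645^32≡243, 645^64≡319, 645^128≡242
164 = 128 + 32 + 4, so 645^164 ≡ 242·243·737 ≡ 638 (mod 839)
Right side y^r · r^s mod p:
Squares mod 839: 283^1≡283, 283^2≡384, 283^4≡631, 283^8≡475, 283^16≡773, 283^32≡161, 283^64≡751, 283^128≡193, 283^256≡333, 283^512≡141
720 = 512 + 128 + 64 + 16, so 283^720 ≡ 141·193·751·773 ≡ 606 (mod 839)
Squares mod 839: 720^1≡720, 720^2≡737, 720^4≡336, 720^8≡470, 720^16≡243, 720^32≡319, 720^64≡242, 720^128≡673, 720^256≡708, 720^512≡381
532 = 512 + 16 + 4, so 720^532 ≡ 381·243·336 ≡ 285 (mod 839)
606·285 = 172710 ≡ 715 (mod 839)
638 ≠ 715, so verification fails.

no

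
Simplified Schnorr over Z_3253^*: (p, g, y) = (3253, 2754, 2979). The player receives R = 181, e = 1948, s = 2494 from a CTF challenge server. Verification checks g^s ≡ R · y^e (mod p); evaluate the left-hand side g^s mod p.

3214

2754^2 = 7584516 ≡ 1773
2754^4 ≡ 1773^2 = 3143529 ≡ 1131
2754^8 ≡ 1131^2 = 1279161 ≡ 732
2754^16 ≡ 732^2 = 535824 ≡ 2332
2754^32 ≡ 2332^2 = 5438224 ≡ 2461
2754^64 ≡ 2461^2 = 6056521 ≡ 2688
2754^128 ≡ 2688^2 = 7225344 ≡ 431
2754^256 ≡ 431^2 = 185761 ≡ 340
2754^512 ≡ 340^2 = 115600 ≡ 1745
2754^1024 ≡ 1745^2 = 3045025 ≡ 217
2754^2048 ≡ 217^2 = 47089 ≡ 1547
2494 = 2048 + 256 + 128 + 32 + 16 + 8 + 4 + 2, so 2754^2494 ≡ 1547·340·431·2461·2332·732·1131·1773 ≡ 3214 (mod 3253)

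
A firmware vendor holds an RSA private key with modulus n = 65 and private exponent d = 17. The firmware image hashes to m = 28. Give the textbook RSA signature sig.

Squares mod 65: m^1≡28, m^2≡4, m^4≡16, m^8≡61, m^16≡16
17 = 16 + 1, so m^17 ≡ 16·28 ≡ 58 (mod 65)

58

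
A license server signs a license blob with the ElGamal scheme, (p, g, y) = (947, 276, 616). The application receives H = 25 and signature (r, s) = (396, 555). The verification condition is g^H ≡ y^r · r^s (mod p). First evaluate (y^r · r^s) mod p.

616^2 = 379456 ≡ 656
616^4 ≡ 656^2 = 430336 ≡ 398
616^8 ≡ 398^2 = 158404 ≡ 255
616^16 ≡ 255^2 = 65025 ≡ 629
616^32 ≡ 629^2 = 395641 ≡ 742
616^64 ≡ 742^2 = 550564 ≡ 357
616^128 ≡ 357^2 = 127449 ≡ 551
616^256 ≡ 551^2 = 303601 ≡ 561
396 = 256 + 128 + 8 + 4, so 616^396 ≡ 561·551·255·398 ≡ 127 (mod 947)
396^2 = 156816 ≡ 561
396^4 ≡ 561^2 = 314721 ≡ 317
396^8 ≡ 317^2 = 100489 ≡ 107
396^16 ≡ 107^2 = 11449 ≡ 85
396^32 ≡ 85^2 = 7225 ≡ 596
396^64 ≡ 596^2 = 355216 ≡ 91
396^128 ≡ 91^2 = 8281 ≡ 705
396^256 ≡ 705^2 = 497025 ≡ 797
396^512 ≡ 797^2 = 635209 ≡ 719
555 = 512 + 32 + 8 + 2 + 1, so 396^555 ≡ 719·596·107·561·396 ≡ 766 (mod 947)
y^r · r^s ≡ 127·766 = 97282 ≡ 688 (mod 947)

688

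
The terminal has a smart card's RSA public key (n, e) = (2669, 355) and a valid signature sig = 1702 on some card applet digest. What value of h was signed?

Squares mod 2669: sig^1≡1702, sig^2≡939, sig^4≡951, sig^8≡2279, sig^16≡2636, sig^32≡1089, sig^64≡885, sig^128≡1208, sig^256≡1990
355 = 256 + 64 + 32 + 2 + 1, so sig^355 ≡ 1990·885·1089·939·1702 ≡ 637 (mod 2669)

637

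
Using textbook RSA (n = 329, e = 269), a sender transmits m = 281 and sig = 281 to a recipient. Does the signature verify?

Squares mod 329: sig^1≡281, sig^2≡1, sig^4≡1, sig^8≡1, sig^16≡1, sig^32≡1, sig^64≡1, sig^128≡1, sig^256≡1
269 = 256 + 8 + 4 + 1, so sig^269 ≡ 1·1·1·281 ≡ 281 (mod 329)
sig^269 mod 329 = 281 matches m.

verifies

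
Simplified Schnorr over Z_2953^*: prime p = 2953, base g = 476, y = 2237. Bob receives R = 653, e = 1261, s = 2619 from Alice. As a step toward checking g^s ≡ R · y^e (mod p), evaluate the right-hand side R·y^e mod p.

2368

2237^2 = 5004169 ≡ 1787
2237^4 ≡ 1787^2 = 3193369 ≡ 1176
2237^8 ≡ 1176^2 = 1382976 ≡ 972
2237^16 ≡ 972^2 = 944784 ≡ 2777
2237^32 ≡ 2777^2 = 7711729 ≡ 1446
2237^64 ≡ 1446^2 = 2090916 ≡ 192
2237^128 ≡ 192^2 = 36864 ≡ 1428
2237^256 ≡ 1428^2 = 2039184 ≡ 1614
2237^512 ≡ 1614^2 = 2604996 ≡ 450
2237^1024 ≡ 450^2 = 202500 ≡ 1696
1261 = 1024 + 128 + 64 + 32 + 8 + 4 + 1, so 2237^1261 ≡ 1696·1428·192·1446·972·1176·2237 ≡ 1098 (mod 2953)
R · y^e ≡ 653·1098 = 716994 ≡ 2368 (mod 2953)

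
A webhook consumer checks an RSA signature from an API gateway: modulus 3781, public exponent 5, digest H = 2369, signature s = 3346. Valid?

s^5 mod 3781 = 2369
Since 2369 equals the digest 2369, verification succeeds.

yes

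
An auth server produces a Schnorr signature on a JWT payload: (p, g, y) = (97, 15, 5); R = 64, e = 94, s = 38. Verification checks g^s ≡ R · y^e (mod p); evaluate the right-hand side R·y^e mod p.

53

5^2 = 25
5^4 ≡ 25^2 = 625 ≡ 43
5^8 ≡ 43^2 = 1849 ≡ 6
5^16 ≡ 6^2 = 36
5^32 ≡ 36^2 = 1296 ≡ 35
5^64 ≡ 35^2 = 1225 ≡ 61
94 = 64 + 16 + 8 + 4 + 2, so 5^94 ≡ 61·36·6·43·25 ≡ 66 (mod 97)
R · y^e ≡ 64·66 = 4224 ≡ 53 (mod 97)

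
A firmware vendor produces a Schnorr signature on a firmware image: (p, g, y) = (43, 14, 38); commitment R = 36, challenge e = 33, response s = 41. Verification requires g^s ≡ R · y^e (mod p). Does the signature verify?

g^s mod p:
Squares mod 43: 14^1≡14, 14^2≡24, 14^4≡17, 14^8≡31, 14^16≡15, 14^32≡10
41 = 32 + 8 + 1, so 14^41 ≡ 10·31·14 ≡ 40 (mod 43)
R · y^e mod p:
Squares mod 43: 38^1≡38, 38^2≡25, 38^4≡23, 38^8≡13, 38^16≡40, 38^32≡9
33 = 32 + 1, so 38^33 ≡ 9·38 ≡ 41 (mod 43)
36·41 = 1476 ≡ 14 (mod 43)
40 ≠ 14; the check fails.

does not verify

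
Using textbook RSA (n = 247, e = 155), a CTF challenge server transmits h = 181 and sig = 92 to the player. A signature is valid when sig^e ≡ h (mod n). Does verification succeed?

sig^2 ≡ 92^2 = 8464 ≡ 66
sig^4 ≡ 66^2 = 4356 ≡ 157
sig^8 ≡ 157^2 = 24649 ≡ 196
sig^16 ≡ 196^2 = 38416 ≡ 131
sig^32 ≡ 131^2 = 17161 ≡ 118
sig^64 ≡ 118^2 = 13924 ≡ 92
sig^128 ≡ 92^2 = 8464 ≡ 66
155 = 128 + 16 + 8 + 2 + 1, so sig^155 ≡ 66·131·196·66·92 ≡ 66 (mod 247)
66 ≠ 181, so verification fails.

fails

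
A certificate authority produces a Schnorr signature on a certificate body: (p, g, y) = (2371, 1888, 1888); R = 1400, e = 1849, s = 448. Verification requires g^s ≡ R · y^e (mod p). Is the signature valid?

valid

g^s mod p:
Squares mod 2371: 1888^1≡1888, 1888^2≡931, 1888^4≡1346, 1888^8≡272, 1888^16≡483, 1888^32≡931, 1888^64≡1346, 1888^128≡272, 1888^256≡483
448 = 256 + 128 + 64, so 1888^448 ≡ 483·272·1346 ≡ 545 (mod 2371)
R · y^e mod p:
Squares mod 2371: 1888^1≡1888, 1888^2≡931, 1888^4≡1346, 1888^8≡272, 1888^16≡483, 1888^32≡931, 1888^64≡1346, 1888^128≡272, 1888^256≡483, 1888^512≡931, 1888^1024≡1346
1849 = 1024 + 512 + 256 + 32 + 16 + 8 + 1, so 1888^1849 ≡ 1346·931·483·931·483·272·1888 ≡ 1025 (mod 2371)
1400·1025 = 1435000 ≡ 545 (mod 2371)
545 ≡ 545 (mod 2371); signature holds.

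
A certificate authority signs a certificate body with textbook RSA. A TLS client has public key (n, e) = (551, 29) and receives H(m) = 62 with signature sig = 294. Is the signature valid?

valid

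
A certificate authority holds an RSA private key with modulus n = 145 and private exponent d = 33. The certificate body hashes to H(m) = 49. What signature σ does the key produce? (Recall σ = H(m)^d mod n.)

24

(H(m))^2 ≡ 49^2 = 2401 ≡ 81
(H(m))^4 ≡ 81^2 = 6561 ≡ 36
(H(m))^8 ≡ 36^2 = 1296 ≡ 136
(H(m))^16 ≡ 136^2 = 18496 ≡ 81
(H(m))^32 ≡ 81^2 = 6561 ≡ 36
33 = 32 + 1, so (H(m))^33 ≡ 36·49 ≡ 24 (mod 145)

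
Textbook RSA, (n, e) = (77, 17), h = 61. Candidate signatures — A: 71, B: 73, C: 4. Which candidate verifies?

Candidate A: Squares mod 77: 71^1≡71, 71^2≡36, 71^4≡64, 71^8≡15, 71^16≡71; 17 = 16 + 1, so 71^17 ≡ 71·71 ≡ 36 (mod 77)
Candidate B: Squares mod 77: 73^1≡73, 73^2≡16, 73^4≡25, 73^8≡9, 73^16≡4; 17 = 16 + 1, so 73^17 ≡ 4·73 ≡ 61 (mod 77)
  → matches h = 61
Candidate C: Squares mod 77: 4^1≡4, 4^2≡16, 4^4≡25, 4^8≡9, 4^16≡4; 17 = 16 + 1, so 4^17 ≡ 4·4 ≡ 16 (mod 77)

B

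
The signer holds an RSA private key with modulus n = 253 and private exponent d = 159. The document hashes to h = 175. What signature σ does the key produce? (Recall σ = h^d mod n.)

h^159 mod 253 = 153

153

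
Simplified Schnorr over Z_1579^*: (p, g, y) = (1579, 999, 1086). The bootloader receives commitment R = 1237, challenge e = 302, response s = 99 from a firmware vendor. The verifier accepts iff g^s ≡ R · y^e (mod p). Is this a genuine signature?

forged

g^s mod p:
999^2 = 998001 ≡ 73
999^4 ≡ 73^2 = 5329 ≡ 592
999^8 ≡ 592^2 = 350464 ≡ 1505
999^16 ≡ 1505^2 = 2265025 ≡ 739
999^32 ≡ 739^2 = 546121 ≡ 1366
999^64 ≡ 1366^2 = 1865956 ≡ 1157
99 = 64 + 32 + 2 + 1, so 999^99 ≡ 1157·1366·73·999 ≡ 457 (mod 1579)
R · y^e mod p:
1086^2 = 1179396 ≡ 1462
1086^4 ≡ 1462^2 = 2137444 ≡ 1057
1086^8 ≡ 1057^2 = 1117249 ≡ 896
1086^16 ≡ 896^2 = 802816 ≡ 684
1086^32 ≡ 684^2 = 467856 ≡ 472
1086^64 ≡ 472^2 = 222784 ≡ 145
1086^128 ≡ 145^2 = 21025 ≡ 498
1086^256 ≡ 498^2 = 248004 ≡ 101
302 = 256 + 32 + 8 + 4 + 2, so 1086^302 ≡ 101·472·896·1057·1462 ≡ 1271 (mod 1579)
1237·1271 = 1572227 ≡ 1122 (mod 1579)
457 ≠ 1122; the check fails.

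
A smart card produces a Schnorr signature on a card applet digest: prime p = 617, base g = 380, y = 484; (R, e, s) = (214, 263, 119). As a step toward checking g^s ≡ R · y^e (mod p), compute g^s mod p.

380^2 = 144400 ≡ 22
380^4 ≡ 22^2 = 484
380^8 ≡ 484^2 = 234256 ≡ 413
380^16 ≡ 413^2 = 170569 ≡ 277
380^32 ≡ 277^2 = 76729 ≡ 221
380^64 ≡ 221^2 = 48841 ≡ 98
119 = 64 + 32 + 16 + 4 + 2 + 1, so 380^119 ≡ 98·221·277·484·22·380 ≡ 588 (mod 617)

588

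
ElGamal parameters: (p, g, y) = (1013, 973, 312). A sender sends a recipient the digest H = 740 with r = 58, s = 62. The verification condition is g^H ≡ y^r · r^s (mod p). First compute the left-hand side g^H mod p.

262

973^2 = 946729 ≡ 587
973^4 ≡ 587^2 = 344569 ≡ 149
973^8 ≡ 149^2 = 22201 ≡ 928
973^16 ≡ 928^2 = 861184 ≡ 134
973^32 ≡ 134^2 = 17956 ≡ 735
973^64 ≡ 735^2 = 540225 ≡ 296
973^128 ≡ 296^2 = 87616 ≡ 498
973^256 ≡ 498^2 = 248004 ≡ 832
973^512 ≡ 832^2 = 692224 ≡ 345
740 = 512 + 128 + 64 + 32 + 4, so 973^740 ≡ 345·498·296·735·149 ≡ 262 (mod 1013)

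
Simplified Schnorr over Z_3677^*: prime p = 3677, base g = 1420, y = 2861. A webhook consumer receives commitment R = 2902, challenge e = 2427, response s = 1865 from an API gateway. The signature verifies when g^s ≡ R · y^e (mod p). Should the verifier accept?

g^s mod p:
1420^2 = 2016400 ≡ 1404
1420^4 ≡ 1404^2 = 1971216 ≡ 344
1420^8 ≡ 344^2 = 118336 ≡ 672
1420^16 ≡ 672^2 = 451584 ≡ 2990
1420^32 ≡ 2990^2 = 8940100 ≡ 1313
1420^64 ≡ 1313^2 = 1723969 ≡ 3133
1420^128 ≡ 3133^2 = 9815689 ≡ 1776
1420^256 ≡ 1776^2 = 3154176 ≡ 2987
1420^512 ≡ 2987^2 = 8922169 ≡ 1767
1420^1024 ≡ 1767^2 = 3122289 ≡ 516
1865 = 1024 + 512 + 256 + 64 + 8 + 1, so 1420^1865 ≡ 516·1767·2987·3133·672·1420 ≡ 1184 (mod 3677)
R · y^e mod p:
2861^2 = 8185321 ≡ 319
2861^4 ≡ 319^2 = 101761 ≡ 2482
2861^8 ≡ 2482^2 = 6160324 ≡ 1349
2861^16 ≡ 1349^2 = 1819801 ≡ 3363
2861^32 ≡ 3363^2 = 11309769 ≡ 2994
2861^64 ≡ 2994^2 = 8964036 ≡ 3187
2861^128 ≡ 3187^2 = 10156969 ≡ 1095
2861^256 ≡ 1095^2 = 1199025 ≡ 323
2861^512 ≡ 323^2 = 104329 ≡ 1373
2861^1024 ≡ 1373^2 = 1885129 ≡ 2505
2861^2048 ≡ 2505^2 = 6275025 ≡ 2063
2427 = 2048 + 256 + 64 + 32 + 16 + 8 + 2 + 1, so 2861^2427 ≡ 2063·323·3187·2994·3363·1349·319·2861 ≡ 755 (mod 3677)
2902·755 = 2191010 ≡ 3195 (mod 3677)
1184 ≠ 3195; the check fails.

reject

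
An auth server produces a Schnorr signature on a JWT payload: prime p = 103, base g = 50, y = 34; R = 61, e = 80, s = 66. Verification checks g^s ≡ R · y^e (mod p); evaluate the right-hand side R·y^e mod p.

Squares mod 103: 34^1≡34, 34^2≡23, 34^4≡14, 34^8≡93, 34^16≡100, 34^32≡9, 34^64≡81
80 = 64 + 16, so 34^80 ≡ 81·100 ≡ 66 (mod 103)
R · y^e ≡ 61·66 = 4026 ≡ 9 (mod 103)

9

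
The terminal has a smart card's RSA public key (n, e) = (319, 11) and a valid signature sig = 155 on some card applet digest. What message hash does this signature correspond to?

89

sig^2 ≡ 155^2 = 24025 ≡ 100
sig^4 ≡ 100^2 = 10000 ≡ 111
sig^8 ≡ 111^2 = 12321 ≡ 199
11 = 8 + 2 + 1, so sig^11 ≡ 199·100·155 ≡ 89 (mod 319)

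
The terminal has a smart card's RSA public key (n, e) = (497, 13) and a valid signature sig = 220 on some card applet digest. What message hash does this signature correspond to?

241

sig^2 ≡ 220^2 = 48400 ≡ 191
sig^4 ≡ 191^2 = 36481 ≡ 200
sig^8 ≡ 200^2 = 40000 ≡ 240
13 = 8 + 4 + 1, so sig^13 ≡ 240·200·220 ≡ 241 (mod 497)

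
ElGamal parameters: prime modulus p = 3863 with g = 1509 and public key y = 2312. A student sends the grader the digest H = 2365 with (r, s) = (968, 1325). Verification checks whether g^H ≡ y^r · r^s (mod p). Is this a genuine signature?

genuine

Left side g^H mod p:
1509^2365 mod 3863 = 1369
Right side y^r · r^s mod p:
2312^968 mod 3863 = 380
968^1325 mod 3863 = 1193
380·1193 = 453340 ≡ 1369 (mod 3863)
1369 ≡ 1369 (mod 3863), so the signature is genuine.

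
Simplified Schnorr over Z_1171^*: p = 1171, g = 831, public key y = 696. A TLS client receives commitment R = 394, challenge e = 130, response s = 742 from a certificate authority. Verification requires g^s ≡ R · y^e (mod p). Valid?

g^s mod p:
831^742 mod 1171 = 844
R · y^e mod p:
696^130 mod 1171 = 656
394·656 = 258464 ≡ 844 (mod 1171)
844 ≡ 844 (mod 1171); signature holds.

yes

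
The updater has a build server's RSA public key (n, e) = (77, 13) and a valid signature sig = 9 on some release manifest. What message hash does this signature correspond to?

sig^2 ≡ 9^2 = 81 ≡ 4
sig^4 ≡ 4^2 = 16
sig^8 ≡ 16^2 = 256 ≡ 25
13 = 8 + 4 + 1, so sig^13 ≡ 25·16·9 ≡ 58 (mod 77)

58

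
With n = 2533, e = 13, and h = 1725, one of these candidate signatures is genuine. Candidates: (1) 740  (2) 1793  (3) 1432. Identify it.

Candidate 1: 740^13 mod 2533 = 1725
  → matches h = 1725
Candidate 2: 1793^13 mod 2533 = 808
Candidate 3: 1432^13 mod 2533 = 106

1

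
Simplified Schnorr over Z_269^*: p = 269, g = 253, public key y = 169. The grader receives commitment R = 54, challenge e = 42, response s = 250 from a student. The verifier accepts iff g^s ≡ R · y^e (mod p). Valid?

yes

g^s mod p:
Squares mod 269: 253^1≡253, 253^2≡256, 253^4≡169, 253^8≡47, 253^16≡57, 253^32≡21, 253^64≡172, 253^128≡263
250 = 128 + 64 + 32 + 16 + 8 + 2, so 253^250 ≡ 263·172·21·57·47·256 ≡ 53 (mod 269)
R · y^e mod p:
Squares mod 269: 169^1≡169, 169^2≡47, 169^4≡57, 169^8≡21, 169^16≡172, 169^32≡263
42 = 32 + 8 + 2, so 169^42 ≡ 263·21·47 ≡ 265 (mod 269)
54·265 = 14310 ≡ 53 (mod 269)
53 ≡ 53 (mod 269); signature holds.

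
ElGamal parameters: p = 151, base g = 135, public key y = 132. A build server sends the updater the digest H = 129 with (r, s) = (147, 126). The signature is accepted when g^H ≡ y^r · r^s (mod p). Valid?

Left side g^H mod p:
135^2 = 18225 ≡ 105
135^4 ≡ 105^2 = 11025 ≡ 2
135^8 ≡ 2^2 = 4
135^16 ≡ 4^2 = 16
135^32 ≡ 16^2 = 256 ≡ 105
135^64 ≡ 105^2 = 11025 ≡ 2
135^128 ≡ 2^2 = 4
129 = 128 + 1, so 135^129 ≡ 4·135 ≡ 87 (mod 151)
Right side y^r · r^s mod p:
132^2 = 17424 ≡ 59
132^4 ≡ 59^2 = 3481 ≡ 8
132^8 ≡ 8^2 = 64
132^16 ≡ 64^2 = 4096 ≡ 19
132^32 ≡ 19^2 = 361 ≡ 59
132^64 ≡ 59^2 = 3481 ≡ 8
132^128 ≡ 8^2 = 64
147 = 128 + 16 + 2 + 1, so 132^147 ≡ 64·19·59·132 ≡ 92 (mod 151)
147^2 = 21609 ≡ 16
147^4 ≡ 16^2 = 256 ≡ 105
147^8 ≡ 105^2 = 11025 ≡ 2
147^16 ≡ 2^2 = 4
147^32 ≡ 4^2 = 16
147^64 ≡ 16^2 = 256 ≡ 105
126 = 64 + 32 + 16 + 8 + 4 + 2, so 147^126 ≡ 105·16·4·2·105·16 ≡ 19 (mod 151)
92·19 = 1748 ≡ 87 (mod 151)
87 ≡ 87 (mod 151), so the signature is genuine.

yes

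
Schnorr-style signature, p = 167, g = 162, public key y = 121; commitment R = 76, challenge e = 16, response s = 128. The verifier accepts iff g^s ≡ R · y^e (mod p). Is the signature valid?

invalid

g^s mod p:
162^2 = 26244 ≡ 25
162^4 ≡ 25^2 = 625 ≡ 124
162^8 ≡ 124^2 = 15376 ≡ 12
162^16 ≡ 12^2 = 144
162^32 ≡ 144^2 = 20736 ≡ 28
162^64 ≡ 28^2 = 784 ≡ 116
162^128 ≡ 116^2 = 13456 ≡ 96
R · y^e mod p:
121^2 = 14641 ≡ 112
121^4 ≡ 112^2 = 12544 ≡ 19
121^8 ≡ 19^2 = 361 ≡ 27
121^16 ≡ 27^2 = 729 ≡ 61
76·61 = 4636 ≡ 127 (mod 167)
96 ≠ 127; the check fails.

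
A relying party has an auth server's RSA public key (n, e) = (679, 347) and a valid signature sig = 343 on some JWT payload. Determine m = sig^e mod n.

434

sig^2 ≡ 343^2 = 117649 ≡ 182
sig^4 ≡ 182^2 = 33124 ≡ 532
sig^8 ≡ 532^2 = 283024 ≡ 560
sig^16 ≡ 560^2 = 313600 ≡ 581
sig^32 ≡ 581^2 = 337561 ≡ 98
sig^64 ≡ 98^2 = 9604 ≡ 98
sig^128 ≡ 98^2 = 9604 ≡ 98
sig^256 ≡ 98^2 = 9604 ≡ 98
347 = 256 + 64 + 16 + 8 + 2 + 1, so sig^347 ≡ 98·98·581·560·182·343 ≡ 434 (mod 679)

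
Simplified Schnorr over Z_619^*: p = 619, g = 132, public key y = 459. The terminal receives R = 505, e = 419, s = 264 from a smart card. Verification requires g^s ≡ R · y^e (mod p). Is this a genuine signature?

genuine

g^s mod p:
132^2 = 17424 ≡ 92
132^4 ≡ 92^2 = 8464 ≡ 417
132^8 ≡ 417^2 = 173889 ≡ 569
132^16 ≡ 569^2 = 323761 ≡ 24
132^32 ≡ 24^2 = 576
132^64 ≡ 576^2 = 331776 ≡ 611
132^128 ≡ 611^2 = 373321 ≡ 64
132^256 ≡ 64^2 = 4096 ≡ 382
264 = 256 + 8, so 132^264 ≡ 382·569 ≡ 89 (mod 619)
R · y^e mod p:
459^2 = 210681 ≡ 221
459^4 ≡ 221^2 = 48841 ≡ 559
459^8 ≡ 559^2 = 312481 ≡ 505
459^16 ≡ 505^2 = 255025 ≡ 616
459^32 ≡ 616^2 = 379456 ≡ 9
459^64 ≡ 9^2 = 81
459^128 ≡ 81^2 = 6561 ≡ 371
459^256 ≡ 371^2 = 137641 ≡ 223
419 = 256 + 128 + 32 + 2 + 1, so 459^419 ≡ 223·371·9·221·459 ≡ 287 (mod 619)
505·287 = 144935 ≡ 89 (mod 619)
89 ≡ 89 (mod 619); signature holds.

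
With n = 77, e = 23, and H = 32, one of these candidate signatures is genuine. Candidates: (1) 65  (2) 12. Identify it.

Candidate 1: 65^2 = 4225 ≡ 67; 65^4 ≡ 67^2 = 4489 ≡ 23; 65^8 ≡ 23^2 = 529 ≡ 67; 65^16 ≡ 67^2 = 4489 ≡ 23; 23 = 16 + 4 + 2 + 1, so 65^23 ≡ 23·23·67·65 ≡ 32 (mod 77)
  → matches H = 32
Candidate 2: 12^2 = 144 ≡ 67; 12^4 ≡ 67^2 = 4489 ≡ 23; 12^8 ≡ 23^2 = 529 ≡ 67; 12^16 ≡ 67^2 = 4489 ≡ 23; 23 = 16 + 4 + 2 + 1, so 12^23 ≡ 23·23·67·12 ≡ 45 (mod 77)

1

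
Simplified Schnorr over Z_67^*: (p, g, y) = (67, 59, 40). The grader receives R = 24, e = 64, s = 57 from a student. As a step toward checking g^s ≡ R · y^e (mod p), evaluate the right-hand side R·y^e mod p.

Squares mod 67: 40^1≡40, 40^2≡59, 40^4≡64, 40^8≡9, 40^16≡14, 40^32≡62, 40^64≡25
40^64 ≡ 25 (mod 67)
R · y^e ≡ 24·25 = 600 ≡ 64 (mod 67)

64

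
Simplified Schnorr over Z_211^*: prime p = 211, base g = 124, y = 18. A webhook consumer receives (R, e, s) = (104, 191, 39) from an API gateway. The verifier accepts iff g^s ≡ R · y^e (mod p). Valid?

no

g^s mod p:
Squares mod 211: 124^1≡124, 124^2≡184, 124^4≡96, 124^8≡143, 124^16≡193, 124^32≡113
39 = 32 + 4 + 2 + 1, so 124^39 ≡ 113·96·184·124 ≡ 115 (mod 211)
R · y^e mod p:
Squares mod 211: 18^1≡18, 18^2≡113, 18^4≡109, 18^8≡65, 18^16≡5, 18^32≡25, 18^64≡203, 18^128≡64
191 = 128 + 32 + 16 + 8 + 4 + 2 + 1, so 18^191 ≡ 64·25·5·65·109·113·18 ≡ 206 (mod 211)
104·206 = 21424 ≡ 113 (mod 211)
115 ≠ 113; the check fails.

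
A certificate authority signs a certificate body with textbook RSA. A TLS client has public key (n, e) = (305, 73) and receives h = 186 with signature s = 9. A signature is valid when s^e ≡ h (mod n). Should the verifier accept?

s^2 ≡ 9^2 = 81
s^4 ≡ 81^2 = 6561 ≡ 156
s^8 ≡ 156^2 = 24336 ≡ 241
s^16 ≡ 241^2 = 58081 ≡ 131
s^32 ≡ 131^2 = 17161 ≡ 81
s^64 ≡ 81^2 = 6561 ≡ 156
73 = 64 + 8 + 1, so s^73 ≡ 156·241·9 ≡ 119 (mod 305)
s^73 mod 305 = 119, but h = 186.

reject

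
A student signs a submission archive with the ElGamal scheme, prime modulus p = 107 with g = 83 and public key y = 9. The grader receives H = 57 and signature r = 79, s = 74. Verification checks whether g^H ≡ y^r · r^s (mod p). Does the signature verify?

Left side g^H mod p:
Squares mod 107: 83^1≡83, 83^2≡41, 83^4≡76, 83^8≡105, 83^16≡4, 83^32≡16
57 = 32 + 16 + 8 + 1, so 83^57 ≡ 16·4·105·83 ≡ 76 (mod 107)
Right side y^r · r^s mod p:
Squares mod 107: 9^1≡9, 9^2≡81, 9^4≡34, 9^8≡86, 9^16≡13, 9^32≡62, 9^64≡99
79 = 64 + 8 + 4 + 2 + 1, so 9^79 ≡ 99·86·34·81·9 ≡ 36 (mod 107)
Squares mod 107: 79^1≡79, 79^2≡35, 79^4≡48, 79^8≡57, 79^16≡39, 79^32≡23, 79^64≡101
74 = 64 + 8 + 2, so 79^74 ≡ 101·57·35 ≡ 14 (mod 107)
36·14 = 504 ≡ 76 (mod 107)
76 ≡ 76 (mod 107), so the signature is genuine.

verifies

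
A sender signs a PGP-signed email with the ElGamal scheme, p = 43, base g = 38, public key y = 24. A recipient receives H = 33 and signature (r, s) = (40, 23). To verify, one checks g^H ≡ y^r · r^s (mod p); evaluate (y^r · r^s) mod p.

41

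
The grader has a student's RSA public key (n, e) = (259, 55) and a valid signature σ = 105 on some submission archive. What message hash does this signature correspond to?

154

σ^2 ≡ 105^2 = 11025 ≡ 147
σ^4 ≡ 147^2 = 21609 ≡ 112
σ^8 ≡ 112^2 = 12544 ≡ 112
σ^16 ≡ 112^2 = 12544 ≡ 112
σ^32 ≡ 112^2 = 12544 ≡ 112
55 = 32 + 16 + 4 + 2 + 1, so σ^55 ≡ 112·112·112·147·105 ≡ 154 (mod 259)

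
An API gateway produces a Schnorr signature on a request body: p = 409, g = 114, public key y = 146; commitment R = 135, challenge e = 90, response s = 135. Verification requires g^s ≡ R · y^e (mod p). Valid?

g^s mod p:
114^2 = 12996 ≡ 317
114^4 ≡ 317^2 = 100489 ≡ 284
114^8 ≡ 284^2 = 80656 ≡ 83
114^16 ≡ 83^2 = 6889 ≡ 345
114^32 ≡ 345^2 = 119025 ≡ 6
114^64 ≡ 6^2 = 36
114^128 ≡ 36^2 = 1296 ≡ 69
135 = 128 + 4 + 2 + 1, so 114^135 ≡ 69·284·317·114 ≡ 61 (mod 409)
R · y^e mod p:
146^2 = 21316 ≡ 48
146^4 ≡ 48^2 = 2304 ≡ 259
146^8 ≡ 259^2 = 67081 ≡ 5
146^16 ≡ 5^2 = 25
146^32 ≡ 25^2 = 625 ≡ 216
146^64 ≡ 216^2 = 46656 ≡ 30
90 = 64 + 16 + 8 + 2, so 146^90 ≡ 30·25·5·48 ≡ 40 (mod 409)
135·40 = 5400 ≡ 83 (mod 409)
61 ≠ 83; the check fails.

no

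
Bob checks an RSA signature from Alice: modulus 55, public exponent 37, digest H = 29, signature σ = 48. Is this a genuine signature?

forged

σ^2 ≡ 48^2 = 2304 ≡ 49
σ^4 ≡ 49^2 = 2401 ≡ 36
σ^8 ≡ 36^2 = 1296 ≡ 31
σ^16 ≡ 31^2 = 961 ≡ 26
σ^32 ≡ 26^2 = 676 ≡ 16
37 = 32 + 4 + 1, so σ^37 ≡ 16·36·48 ≡ 38 (mod 55)
σ^37 mod 55 = 38, but H = 29.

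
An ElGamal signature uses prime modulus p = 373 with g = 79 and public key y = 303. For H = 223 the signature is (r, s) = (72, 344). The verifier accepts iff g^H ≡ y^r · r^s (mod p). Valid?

no

Left side g^H mod p:
79^2 = 6241 ≡ 273
79^4 ≡ 273^2 = 74529 ≡ 302
79^8 ≡ 302^2 = 91204 ≡ 192
79^16 ≡ 192^2 = 36864 ≡ 310
79^32 ≡ 310^2 = 96100 ≡ 239
79^64 ≡ 239^2 = 57121 ≡ 52
79^128 ≡ 52^2 = 2704 ≡ 93
223 = 128 + 64 + 16 + 8 + 4 + 2 + 1, so 79^223 ≡ 93·52·310·192·302·273·79 ≡ 362 (mod 373)
Right side y^r · r^s mod p:
303^2 = 91809 ≡ 51
303^4 ≡ 51^2 = 2601 ≡ 363
303^8 ≡ 363^2 = 131769 ≡ 100
303^16 ≡ 100^2 = 10000 ≡ 302
303^32 ≡ 302^2 = 91204 ≡ 192
303^64 ≡ 192^2 = 36864 ≡ 310
72 = 64 + 8, so 303^72 ≡ 310·100 ≡ 41 (mod 373)
72^2 = 5184 ≡ 335
72^4 ≡ 335^2 = 112225 ≡ 325
72^8 ≡ 325^2 = 105625 ≡ 66
72^16 ≡ 66^2 = 4356 ≡ 253
72^32 ≡ 253^2 = 64009 ≡ 226
72^64 ≡ 226^2 = 51076 ≡ 348
72^128 ≡ 348^2 = 121104 ≡ 252
72^256 ≡ 252^2 = 63504 ≡ 94
344 = 256 + 64 + 16 + 8, so 72^344 ≡ 94·348·253·66 ≡ 46 (mod 373)
41·46 = 1886 ≡ 21 (mod 373)
362 ≠ 21, so verification fails.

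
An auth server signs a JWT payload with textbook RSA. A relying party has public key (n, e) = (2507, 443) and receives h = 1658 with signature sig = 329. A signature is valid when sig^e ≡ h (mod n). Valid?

Squares mod 2507: sig^1≡329, sig^2≡440, sig^4≡561, sig^8≡1346, sig^16≡1662, sig^32≡2037, sig^64≡284, sig^128≡432, sig^256≡1106
443 = 256 + 128 + 32 + 16 + 8 + 2 + 1, so sig^443 ≡ 1106·432·2037·1662·1346·440·329 ≡ 849 (mod 2507)
The recovered value 849 does not match the digest 1658.

no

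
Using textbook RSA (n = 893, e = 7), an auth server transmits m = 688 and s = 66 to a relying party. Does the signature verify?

verifies

Squares mod 893: s^1≡66, s^2≡784, s^4≡272
7 = 4 + 2 + 1, so s^7 ≡ 272·784·66 ≡ 688 (mod 893)
688 = m, so the signature checks out.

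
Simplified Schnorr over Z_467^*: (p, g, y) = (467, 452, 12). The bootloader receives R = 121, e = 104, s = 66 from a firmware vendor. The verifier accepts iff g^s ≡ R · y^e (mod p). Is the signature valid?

g^s mod p:
452^2 = 204304 ≡ 225
452^4 ≡ 225^2 = 50625 ≡ 189
452^8 ≡ 189^2 = 35721 ≡ 229
452^16 ≡ 229^2 = 52441 ≡ 137
452^32 ≡ 137^2 = 18769 ≡ 89
452^64 ≡ 89^2 = 7921 ≡ 449
66 = 64 + 2, so 452^66 ≡ 449·225 ≡ 153 (mod 467)
R · y^e mod p:
12^2 = 144
12^4 ≡ 144^2 = 20736 ≡ 188
12^8 ≡ 188^2 = 35344 ≡ 319
12^16 ≡ 319^2 = 101761 ≡ 422
12^32 ≡ 422^2 = 178084 ≡ 157
12^64 ≡ 157^2 = 24649 ≡ 365
104 = 64 + 32 + 8, so 12^104 ≡ 365·157·319 ≡ 47 (mod 467)
121·47 = 5687 ≡ 83 (mod 467)
153 ≠ 83; the check fails.

invalid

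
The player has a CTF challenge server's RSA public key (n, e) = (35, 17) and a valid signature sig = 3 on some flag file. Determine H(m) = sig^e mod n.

33

Squares mod 35: sig^1≡3, sig^2≡9, sig^4≡11, sig^8≡16, sig^16≡11
17 = 16 + 1, so sig^17 ≡ 11·3 ≡ 33 (mod 35)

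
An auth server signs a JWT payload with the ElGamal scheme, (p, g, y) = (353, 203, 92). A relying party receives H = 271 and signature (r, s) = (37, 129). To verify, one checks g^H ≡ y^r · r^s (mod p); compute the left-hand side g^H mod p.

Squares mod 353: 203^1≡203, 203^2≡261, 203^4≡345, 203^8≡64, 203^16≡213, 203^32≡185, 203^64≡337, 203^128≡256, 203^256≡231
271 = 256 + 8 + 4 + 2 + 1, so 203^271 ≡ 231·64·345·261·203 ≡ 145 (mod 353)

145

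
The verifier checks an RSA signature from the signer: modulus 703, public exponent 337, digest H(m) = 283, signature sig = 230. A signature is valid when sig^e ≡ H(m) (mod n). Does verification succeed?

fails

Squares mod 703: sig^1≡230, sig^2≡175, sig^4≡396, sig^8≡47, sig^16≡100, sig^32≡158, sig^64≡359, sig^128≡232, sig^256≡396
337 = 256 + 64 + 16 + 1, so sig^337 ≡ 396·359·100·230 ≡ 193 (mod 703)
sig^337 mod 703 = 193, but H(m) = 283.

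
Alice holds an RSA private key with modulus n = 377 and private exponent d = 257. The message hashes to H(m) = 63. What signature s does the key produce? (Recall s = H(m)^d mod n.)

(H(m))^2 ≡ 63^2 = 3969 ≡ 199
(H(m))^4 ≡ 199^2 = 39601 ≡ 16
(H(m))^8 ≡ 16^2 = 256
(H(m))^16 ≡ 256^2 = 65536 ≡ 315
(H(m))^32 ≡ 315^2 = 99225 ≡ 74
(H(m))^64 ≡ 74^2 = 5476 ≡ 198
(H(m))^128 ≡ 198^2 = 39204 ≡ 373
(H(m))^256 ≡ 373^2 = 139129 ≡ 16
257 = 256 + 1, so (H(m))^257 ≡ 16·63 ≡ 254 (mod 377)

254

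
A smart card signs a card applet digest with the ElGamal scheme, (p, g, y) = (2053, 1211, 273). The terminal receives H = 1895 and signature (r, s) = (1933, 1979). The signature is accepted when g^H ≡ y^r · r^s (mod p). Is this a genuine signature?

forged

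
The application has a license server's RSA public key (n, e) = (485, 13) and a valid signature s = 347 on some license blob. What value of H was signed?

102

Squares mod 485: s^1≡347, s^2≡129, s^4≡151, s^8≡6
13 = 8 + 4 + 1, so s^13 ≡ 6·151·347 ≡ 102 (mod 485)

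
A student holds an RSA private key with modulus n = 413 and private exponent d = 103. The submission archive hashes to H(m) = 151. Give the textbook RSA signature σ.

396

(H(m))^103 mod 413 = 396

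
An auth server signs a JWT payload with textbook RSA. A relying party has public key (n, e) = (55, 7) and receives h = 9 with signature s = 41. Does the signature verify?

does not verify

s^2 ≡ 41^2 = 1681 ≡ 31
s^4 ≡ 31^2 = 961 ≡ 26
7 = 4 + 2 + 1, so s^7 ≡ 26·31·41 ≡ 46 (mod 55)
s^7 mod 55 = 46, but h = 9.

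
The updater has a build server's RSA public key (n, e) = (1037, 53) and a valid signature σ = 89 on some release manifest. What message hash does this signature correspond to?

σ^2 ≡ 89^2 = 7921 ≡ 662
σ^4 ≡ 662^2 = 438244 ≡ 630
σ^8 ≡ 630^2 = 396900 ≡ 766
σ^16 ≡ 766^2 = 586756 ≡ 851
σ^32 ≡ 851^2 = 724201 ≡ 375
53 = 32 + 16 + 4 + 1, so σ^53 ≡ 375·851·630·89 ≡ 191 (mod 1037)

191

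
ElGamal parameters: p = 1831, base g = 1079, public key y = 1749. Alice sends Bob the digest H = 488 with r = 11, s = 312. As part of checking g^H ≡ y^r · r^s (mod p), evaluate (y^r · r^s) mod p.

1749^2 = 3059001 ≡ 1231
1749^4 ≡ 1231^2 = 1515361 ≡ 1124
1749^8 ≡ 1124^2 = 1263376 ≡ 1817
11 = 8 + 2 + 1, so 1749^11 ≡ 1817·1231·1749 ≡ 1487 (mod 1831)
11^2 = 121
11^4 ≡ 121^2 = 14641 ≡ 1824
11^8 ≡ 1824^2 = 3326976 ≡ 49
11^16 ≡ 49^2 = 2401 ≡ 570
11^32 ≡ 570^2 = 324900 ≡ 813
11^64 ≡ 813^2 = 660969 ≡ 1809
11^128 ≡ 1809^2 = 3272481 ≡ 484
11^256 ≡ 484^2 = 234256 ≡ 1719
312 = 256 + 32 + 16 + 8, so 11^312 ≡ 1719·813·570·49 ≡ 835 (mod 1831)
y^r · r^s ≡ 1487·835 = 1241645 ≡ 227 (mod 1831)

227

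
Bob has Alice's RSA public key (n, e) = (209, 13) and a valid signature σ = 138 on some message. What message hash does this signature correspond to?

σ^2 ≡ 138^2 = 19044 ≡ 25
σ^4 ≡ 25^2 = 625 ≡ 207
σ^8 ≡ 207^2 = 42849 ≡ 4
13 = 8 + 4 + 1, so σ^13 ≡ 4·207·138 ≡ 150 (mod 209)

150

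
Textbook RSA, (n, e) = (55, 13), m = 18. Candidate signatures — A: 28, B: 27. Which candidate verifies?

Candidate A: 28^2 = 784 ≡ 14; 28^4 ≡ 14^2 = 196 ≡ 31; 28^8 ≡ 31^2 = 961 ≡ 26; 13 = 8 + 4 + 1, so 28^13 ≡ 26·31·28 ≡ 18 (mod 55)
  → matches m = 18
Candidate B: 27^2 = 729 ≡ 14; 27^4 ≡ 14^2 = 196 ≡ 31; 27^8 ≡ 31^2 = 961 ≡ 26; 13 = 8 + 4 + 1, so 27^13 ≡ 26·31·27 ≡ 37 (mod 55)

A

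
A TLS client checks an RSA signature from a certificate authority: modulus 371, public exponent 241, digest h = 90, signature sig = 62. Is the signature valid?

sig^2 ≡ 62^2 = 3844 ≡ 134
sig^4 ≡ 134^2 = 17956 ≡ 148
sig^8 ≡ 148^2 = 21904 ≡ 15
sig^16 ≡ 15^2 = 225
sig^32 ≡ 225^2 = 50625 ≡ 169
sig^64 ≡ 169^2 = 28561 ≡ 365
sig^128 ≡ 365^2 = 133225 ≡ 36
241 = 128 + 64 + 32 + 16 + 1, so sig^241 ≡ 36·365·169·225·62 ≡ 90 (mod 371)
90 = h, so the signature checks out.

valid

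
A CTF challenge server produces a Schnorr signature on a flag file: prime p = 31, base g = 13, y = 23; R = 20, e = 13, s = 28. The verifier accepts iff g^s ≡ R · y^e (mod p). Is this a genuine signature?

forged

g^s mod p:
Squares mod 31: 13^1≡13, 13^2≡14, 13^4≡10, 13^8≡7, 13^16≡18
28 = 16 + 8 + 4, so 13^28 ≡ 18·7·10 ≡ 20 (mod 31)
R · y^e mod p:
Squares mod 31: 23^1≡23, 23^2≡2, 23^4≡4, 23^8≡16
13 = 8 + 4 + 1, so 23^13 ≡ 16·4·23 ≡ 15 (mod 31)
20·15 = 300 ≡ 21 (mod 31)
20 ≠ 21; the check fails.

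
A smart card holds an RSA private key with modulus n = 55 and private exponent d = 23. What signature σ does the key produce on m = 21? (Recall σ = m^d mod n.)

21

m^23 mod 55 = 21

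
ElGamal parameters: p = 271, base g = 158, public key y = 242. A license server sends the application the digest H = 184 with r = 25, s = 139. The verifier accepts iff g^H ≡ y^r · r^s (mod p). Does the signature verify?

Left side g^H mod p:
158^2 = 24964 ≡ 32
158^4 ≡ 32^2 = 1024 ≡ 211
158^8 ≡ 211^2 = 44521 ≡ 77
158^16 ≡ 77^2 = 5929 ≡ 238
158^32 ≡ 238^2 = 56644 ≡ 5
158^64 ≡ 5^2 = 25
158^128 ≡ 25^2 = 625 ≡ 83
184 = 128 + 32 + 16 + 8, so 158^184 ≡ 83·5·238·77 ≡ 217 (mod 271)
Right side y^r · r^s mod p:
242^2 = 58564 ≡ 28
242^4 ≡ 28^2 = 784 ≡ 242
242^8 ≡ 242^2 = 58564 ≡ 28
242^16 ≡ 28^2 = 784 ≡ 242
25 = 16 + 8 + 1, so 242^25 ≡ 242·28·242 ≡ 242 (mod 271)
25^2 = 625 ≡ 83
25^4 ≡ 83^2 = 6889 ≡ 114
25^8 ≡ 114^2 = 12996 ≡ 259
25^16 ≡ 259^2 = 67081 ≡ 144
25^32 ≡ 144^2 = 20736 ≡ 140
25^64 ≡ 140^2 = 19600 ≡ 88
25^128 ≡ 88^2 = 7744 ≡ 156
139 = 128 + 8 + 2 + 1, so 25^139 ≡ 156·259·83·25 ≡ 114 (mod 271)
242·114 = 27588 ≡ 217 (mod 271)
217 ≡ 217 (mod 271), so the signature is genuine.

verifies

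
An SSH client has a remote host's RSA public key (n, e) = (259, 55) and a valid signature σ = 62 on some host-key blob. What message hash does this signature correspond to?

62

σ^2 ≡ 62^2 = 3844 ≡ 218
σ^4 ≡ 218^2 = 47524 ≡ 127
σ^8 ≡ 127^2 = 16129 ≡ 71
σ^16 ≡ 71^2 = 5041 ≡ 120
σ^32 ≡ 120^2 = 14400 ≡ 155
55 = 32 + 16 + 4 + 2 + 1, so σ^55 ≡ 155·120·127·218·62 ≡ 62 (mod 259)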